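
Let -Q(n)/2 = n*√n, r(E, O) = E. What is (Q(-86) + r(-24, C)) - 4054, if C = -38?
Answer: -4078 + 172*I*√86 ≈ -4078.0 + 1595.1*I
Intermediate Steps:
Q(n) = -2*n^(3/2) (Q(n) = -2*n*√n = -2*n^(3/2))
(Q(-86) + r(-24, C)) - 4054 = (-(-172)*I*√86 - 24) - 4054 = (172*I*√86 - 24) - 4054 = (-24 + 172*I*√86) - 4054 = -4078 + 172*I*√86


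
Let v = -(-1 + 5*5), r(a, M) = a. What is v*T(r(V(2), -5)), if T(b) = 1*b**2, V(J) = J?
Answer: -96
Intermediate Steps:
v = -24 (v = -(-1 + 25) = -1*24 = -24)
T(b) = b**2
v*T(r(V(2), -5)) = -24*2**2 = -24*4 = -96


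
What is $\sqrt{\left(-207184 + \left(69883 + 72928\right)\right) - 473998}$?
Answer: $3 i \sqrt{59819} \approx 733.74 i$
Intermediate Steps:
$\sqrt{\left(-207184 + \left(69883 + 72928\right)\right) - 473998} = \sqrt{\left(-207184 + 142811\right) - 473998} = \sqrt{-64373 - 473998} = \sqrt{-538371} = 3 i \sqrt{59819}$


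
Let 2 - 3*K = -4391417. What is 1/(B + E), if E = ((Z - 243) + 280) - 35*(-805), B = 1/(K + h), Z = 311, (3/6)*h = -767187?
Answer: 211703/6038404666 ≈ 3.5059e-5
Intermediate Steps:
h = -1534374 (h = 2*(-767187) = -1534374)
K = 4391419/3 (K = ⅔ - ⅓*(-4391417) = ⅔ + 4391417/3 = 4391419/3 ≈ 1.4638e+6)
B = -3/211703 (B = 1/(4391419/3 - 1534374) = 1/(-211703/3) = -3/211703 ≈ -1.4171e-5)
E = 28523 (E = ((311 - 243) + 280) - 35*(-805) = (68 + 280) + 28175 = 348 + 28175 = 28523)
1/(B + E) = 1/(-3/211703 + 28523) = 1/(6038404666/211703) = 211703/6038404666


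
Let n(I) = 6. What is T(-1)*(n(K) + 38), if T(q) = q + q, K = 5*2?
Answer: -88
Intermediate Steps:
K = 10
T(q) = 2*q
T(-1)*(n(K) + 38) = (2*(-1))*(6 + 38) = -2*44 = -88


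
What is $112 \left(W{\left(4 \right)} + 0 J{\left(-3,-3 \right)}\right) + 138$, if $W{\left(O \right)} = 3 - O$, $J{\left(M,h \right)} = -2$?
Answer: $26$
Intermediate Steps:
$112 \left(W{\left(4 \right)} + 0 J{\left(-3,-3 \right)}\right) + 138 = 112 \left(\left(3 - 4\right) + 0 \left(-2\right)\right) + 138 = 112 \left(\left(3 - 4\right) + 0\right) + 138 = 112 \left(-1 + 0\right) + 138 = 112 \left(-1\right) + 138 = -112 + 138 = 26$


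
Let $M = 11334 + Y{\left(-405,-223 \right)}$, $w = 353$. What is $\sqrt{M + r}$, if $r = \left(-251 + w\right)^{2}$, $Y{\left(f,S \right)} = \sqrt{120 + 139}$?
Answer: $\sqrt{21738 + \sqrt{259}} \approx 147.49$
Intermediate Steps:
$Y{\left(f,S \right)} = \sqrt{259}$
$M = 11334 + \sqrt{259} \approx 11350.0$
$r = 10404$ ($r = \left(-251 + 353\right)^{2} = 102^{2} = 10404$)
$\sqrt{M + r} = \sqrt{\left(11334 + \sqrt{259}\right) + 10404} = \sqrt{21738 + \sqrt{259}}$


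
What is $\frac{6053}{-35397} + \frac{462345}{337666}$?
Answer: $\frac{14321733667}{11952363402} \approx 1.1982$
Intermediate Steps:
$\frac{6053}{-35397} + \frac{462345}{337666} = 6053 \left(- \frac{1}{35397}\right) + 462345 \cdot \frac{1}{337666} = - \frac{6053}{35397} + \frac{462345}{337666} = \frac{14321733667}{11952363402}$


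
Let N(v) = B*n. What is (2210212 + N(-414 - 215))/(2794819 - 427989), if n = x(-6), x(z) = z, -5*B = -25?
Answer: 1105091/1183415 ≈ 0.93382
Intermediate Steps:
B = 5 (B = -⅕*(-25) = 5)
n = -6
N(v) = -30 (N(v) = 5*(-6) = -30)
(2210212 + N(-414 - 215))/(2794819 - 427989) = (2210212 - 30)/(2794819 - 427989) = 2210182/2366830 = 2210182*(1/2366830) = 1105091/1183415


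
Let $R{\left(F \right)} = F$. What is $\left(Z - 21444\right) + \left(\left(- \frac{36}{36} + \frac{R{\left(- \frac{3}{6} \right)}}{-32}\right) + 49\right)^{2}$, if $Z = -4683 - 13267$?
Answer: $- \frac{151914495}{4096} \approx -37089.0$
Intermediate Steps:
$Z = -17950$ ($Z = -4683 - 13267 = -17950$)
$\left(Z - 21444\right) + \left(\left(- \frac{36}{36} + \frac{R{\left(- \frac{3}{6} \right)}}{-32}\right) + 49\right)^{2} = \left(-17950 - 21444\right) + \left(\left(- \frac{36}{36} + \frac{\left(-3\right) \frac{1}{6}}{-32}\right) + 49\right)^{2} = -39394 + \left(\left(\left(-36\right) \frac{1}{36} + \left(-3\right) \frac{1}{6} \left(- \frac{1}{32}\right)\right) + 49\right)^{2} = -39394 + \left(\left(-1 - - \frac{1}{64}\right) + 49\right)^{2} = -39394 + \left(\left(-1 + \frac{1}{64}\right) + 49\right)^{2} = -39394 + \left(- \frac{63}{64} + 49\right)^{2} = -39394 + \left(\frac{3073}{64}\right)^{2} = -39394 + \frac{9443329}{4096} = - \frac{151914495}{4096}$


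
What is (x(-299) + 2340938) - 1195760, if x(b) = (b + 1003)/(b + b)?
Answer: 342407870/299 ≈ 1.1452e+6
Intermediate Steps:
x(b) = (1003 + b)/(2*b) (x(b) = (1003 + b)/((2*b)) = (1003 + b)*(1/(2*b)) = (1003 + b)/(2*b))
(x(-299) + 2340938) - 1195760 = ((1/2)*(1003 - 299)/(-299) + 2340938) - 1195760 = ((1/2)*(-1/299)*704 + 2340938) - 1195760 = (-352/299 + 2340938) - 1195760 = 699940110/299 - 1195760 = 342407870/299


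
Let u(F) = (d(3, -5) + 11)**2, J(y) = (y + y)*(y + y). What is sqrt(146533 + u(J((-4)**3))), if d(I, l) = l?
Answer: sqrt(146569) ≈ 382.84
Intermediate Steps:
J(y) = 4*y**2 (J(y) = (2*y)*(2*y) = 4*y**2)
u(F) = 36 (u(F) = (-5 + 11)**2 = 6**2 = 36)
sqrt(146533 + u(J((-4)**3))) = sqrt(146533 + 36) = sqrt(146569)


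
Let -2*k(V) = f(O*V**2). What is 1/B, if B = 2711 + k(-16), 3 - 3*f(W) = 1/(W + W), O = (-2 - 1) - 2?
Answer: 15360/41633279 ≈ 0.00036894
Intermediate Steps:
O = -5 (O = -3 - 2 = -5)
f(W) = 1 - 1/(6*W) (f(W) = 1 - 1/(3*(W + W)) = 1 - 1/(2*W)/3 = 1 - 1/(6*W))
k(V) = (-1/6 - 5*V**2)/(10*V**2) (k(V) = -(-1/6 - 5*V**2)/(2*((-5*V**2))) = -(-1/(5*V**2))*(-1/6 - 5*V**2)/2 = -(-1)*(-1/6 - 5*V**2)/(10*V**2) = (-1/6 - 5*V**2)/(10*V**2))
B = 41633279/15360 (B = 2711 + (-1/2 - 1/60/(-16)**2) = 2711 + (-1/2 - 1/60*1/256) = 2711 + (-1/2 - 1/15360) = 2711 - 7681/15360 = 41633279/15360 ≈ 2710.5)
1/B = 1/(41633279/15360) = 15360/41633279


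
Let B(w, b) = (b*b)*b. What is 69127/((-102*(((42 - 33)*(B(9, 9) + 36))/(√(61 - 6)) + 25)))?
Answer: 3801985/193264908 - 1866429*√55/18947540 ≈ -0.71086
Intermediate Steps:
B(w, b) = b³ (B(w, b) = b²*b = b³)
69127/((-102*(((42 - 33)*(B(9, 9) + 36))/(√(61 - 6)) + 25))) = 69127/((-102*(((42 - 33)*(9³ + 36))/(√(61 - 6)) + 25))) = 69127/((-102*((9*(729 + 36))/(√55) + 25))) = 69127/((-102*((9*765)*(√55/55) + 25))) = 69127/((-102*(6885*(√55/55) + 25))) = 69127/((-102*(1377*√55/11 + 25))) = 69127/((-102*(25 + 1377*√55/11))) = 69127/(-2550 - 140454*√55/11)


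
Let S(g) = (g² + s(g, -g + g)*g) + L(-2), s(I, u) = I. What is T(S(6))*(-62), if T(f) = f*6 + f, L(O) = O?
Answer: -30380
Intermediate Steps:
S(g) = -2 + 2*g² (S(g) = (g² + g*g) - 2 = (g² + g²) - 2 = 2*g² - 2 = -2 + 2*g²)
T(f) = 7*f (T(f) = 6*f + f = 7*f)
T(S(6))*(-62) = (7*(-2 + 2*6²))*(-62) = (7*(-2 + 2*36))*(-62) = (7*(-2 + 72))*(-62) = (7*70)*(-62) = 490*(-62) = -30380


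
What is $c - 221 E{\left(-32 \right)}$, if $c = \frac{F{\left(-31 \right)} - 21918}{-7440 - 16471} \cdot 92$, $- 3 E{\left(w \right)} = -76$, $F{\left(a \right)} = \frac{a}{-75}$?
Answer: $- \frac{9888997552}{1793325} \approx -5514.3$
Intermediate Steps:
$F{\left(a \right)} = - \frac{a}{75}$ ($F{\left(a \right)} = a \left(- \frac{1}{75}\right) = - \frac{a}{75}$)
$E{\left(w \right)} = \frac{76}{3}$ ($E{\left(w \right)} = \left(- \frac{1}{3}\right) \left(-76\right) = \frac{76}{3}$)
$c = \frac{151231348}{1793325}$ ($c = \frac{\left(- \frac{1}{75}\right) \left(-31\right) - 21918}{-7440 - 16471} \cdot 92 = \frac{\frac{31}{75} - 21918}{-23911} \cdot 92 = \left(- \frac{1643819}{75}\right) \left(- \frac{1}{23911}\right) 92 = \frac{1643819}{1793325} \cdot 92 = \frac{151231348}{1793325} \approx 84.33$)
$c - 221 E{\left(-32 \right)} = \frac{151231348}{1793325} - \frac{16796}{3} = - \frac{9888997552}{1793325}$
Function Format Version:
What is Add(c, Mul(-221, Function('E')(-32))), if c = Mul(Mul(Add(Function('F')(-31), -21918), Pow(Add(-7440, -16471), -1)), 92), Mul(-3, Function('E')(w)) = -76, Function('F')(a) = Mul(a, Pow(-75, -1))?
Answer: Rational(-9888997552, 1793325) ≈ -5514.3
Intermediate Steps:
Function('F')(a) = Mul(Rational(-1, 75), a) (Function('F')(a) = Mul(a, Rational(-1, 75)) = Mul(Rational(-1, 75), a))
Function('E')(w) = Rational(76, 3) (Function('E')(w) = Mul(Rational(-1, 3), -76) = Rational(76, 3))
c = Rational(151231348, 1793325) (c = Mul(Mul(Add(Mul(Rational(-1, 75), -31), -21918), Pow(Add(-7440, -16471), -1)), 92) = Mul(Mul(Add(Rational(31, 75), -21918), Pow(-23911, -1)), 92) = Mul(Mul(Rational(-1643819, 75), Rational(-1, 23911)), 92) = Mul(Rational(1643819, 1793325), 92) = Rational(151231348, 1793325) ≈ 84.330)
Add(c, Mul(-221, Function('E')(-32))) = Add(Rational(151231348, 1793325), Mul(-221, Rational(76, 3))) = Add(Rational(151231348, 1793325), Rational(-16796, 3)) = Rational(-9888997552, 1793325)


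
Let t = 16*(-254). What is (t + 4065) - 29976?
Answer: -29975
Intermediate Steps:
t = -4064
(t + 4065) - 29976 = (-4064 + 4065) - 29976 = 1 - 29976 = -29975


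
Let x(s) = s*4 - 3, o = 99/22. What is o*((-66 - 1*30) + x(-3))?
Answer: -999/2 ≈ -499.50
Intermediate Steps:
o = 9/2 (o = 99*(1/22) = 9/2 ≈ 4.5000)
x(s) = -3 + 4*s (x(s) = 4*s - 3 = -3 + 4*s)
o*((-66 - 1*30) + x(-3)) = 9*((-66 - 1*30) + (-3 + 4*(-3)))/2 = 9*((-66 - 30) + (-3 - 12))/2 = 9*(-96 - 15)/2 = (9/2)*(-111) = -999/2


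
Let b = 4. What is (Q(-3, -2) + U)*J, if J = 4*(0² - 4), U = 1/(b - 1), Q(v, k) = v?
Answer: 128/3 ≈ 42.667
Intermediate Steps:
U = ⅓ (U = 1/(4 - 1) = 1/3 = ⅓ ≈ 0.33333)
J = -16 (J = 4*(0 - 4) = 4*(-4) = -16)
(Q(-3, -2) + U)*J = (-3 + ⅓)*(-16) = -8/3*(-16) = 128/3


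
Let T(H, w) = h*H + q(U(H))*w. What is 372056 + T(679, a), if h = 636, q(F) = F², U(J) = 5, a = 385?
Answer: 813525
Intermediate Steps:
T(H, w) = 25*w + 636*H (T(H, w) = 636*H + 5²*w = 636*H + 25*w = 25*w + 636*H)
372056 + T(679, a) = 372056 + (25*385 + 636*679) = 372056 + (9625 + 431844) = 372056 + 441469 = 813525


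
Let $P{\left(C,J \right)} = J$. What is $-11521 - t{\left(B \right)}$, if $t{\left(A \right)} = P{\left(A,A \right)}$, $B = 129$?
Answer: $-11650$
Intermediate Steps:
$t{\left(A \right)} = A$
$-11521 - t{\left(B \right)} = -11521 - 129 = -11650$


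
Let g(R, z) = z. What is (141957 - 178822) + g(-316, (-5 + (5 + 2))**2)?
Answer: -36861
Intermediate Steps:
(141957 - 178822) + g(-316, (-5 + (5 + 2))**2) = (141957 - 178822) + (-5 + (5 + 2))**2 = -36865 + (-5 + 7)**2 = -36865 + 2**2 = -36865 + 4 = -36861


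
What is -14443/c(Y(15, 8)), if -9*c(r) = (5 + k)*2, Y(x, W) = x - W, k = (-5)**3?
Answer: -43329/80 ≈ -541.61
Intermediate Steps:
k = -125
c(r) = 80/3 (c(r) = -(5 - 125)*2/9 = -(-40)*2/3 = -1/9*(-240) = 80/3)
-14443/c(Y(15, 8)) = -14443/80/3 = -14443*3/80 = -43329/80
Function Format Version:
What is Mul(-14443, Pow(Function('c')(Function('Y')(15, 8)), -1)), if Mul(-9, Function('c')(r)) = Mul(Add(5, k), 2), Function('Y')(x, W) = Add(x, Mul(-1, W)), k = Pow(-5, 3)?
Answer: Rational(-43329, 80) ≈ -541.61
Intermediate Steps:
k = -125
Function('c')(r) = Rational(80, 3) (Function('c')(r) = Mul(Rational(-1, 9), Mul(Add(5, -125), 2)) = Mul(Rational(-1, 9), Mul(-120, 2)) = Mul(Rational(-1, 9), -240) = Rational(80, 3))
Mul(-14443, Pow(Function('c')(Function('Y')(15, 8)), -1)) = Mul(-14443, Pow(Rational(80, 3), -1)) = Mul(-14443, Rational(3, 80)) = Rational(-43329, 80)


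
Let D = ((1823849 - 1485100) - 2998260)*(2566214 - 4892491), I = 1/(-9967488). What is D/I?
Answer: -61666448788065975936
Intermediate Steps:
I = -1/9967488 ≈ -1.0033e-7
D = 6186759270547 (D = (338749 - 2998260)*(-2326277) = -2659511*(-2326277) = 6186759270547)
D/I = 6186759270547/(-1/9967488) = 6186759270547*(-9967488) = -61666448788065975936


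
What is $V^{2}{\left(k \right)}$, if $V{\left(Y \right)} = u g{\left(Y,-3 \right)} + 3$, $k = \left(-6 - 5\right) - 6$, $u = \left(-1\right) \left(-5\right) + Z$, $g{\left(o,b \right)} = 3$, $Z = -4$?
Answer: $36$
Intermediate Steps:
$u = 1$ ($u = \left(-1\right) \left(-5\right) - 4 = 5 - 4 = 1$)
$k = -17$ ($k = -11 - 6 = -17$)
$V{\left(Y \right)} = 6$ ($V{\left(Y \right)} = 1 \cdot 3 + 3 = 3 + 3 = 6$)
$V^{2}{\left(k \right)} = 6^{2} = 36$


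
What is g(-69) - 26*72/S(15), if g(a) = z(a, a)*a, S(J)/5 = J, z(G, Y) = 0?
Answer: -624/25 ≈ -24.960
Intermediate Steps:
S(J) = 5*J
g(a) = 0 (g(a) = 0*a = 0)
g(-69) - 26*72/S(15) = 0 - 26*72/((5*15)) = 0 - 26*72/75 = 0 - 26*72*(1/75) = 0 - 26*24/25 = 0 - 1*624/25 = 0 - 624/25 = -624/25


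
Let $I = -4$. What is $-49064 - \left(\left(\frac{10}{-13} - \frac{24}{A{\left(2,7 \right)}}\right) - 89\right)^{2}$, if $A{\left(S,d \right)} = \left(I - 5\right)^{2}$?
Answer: $- \frac{7044115633}{123201} \approx -57176.0$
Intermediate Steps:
$A{\left(S,d \right)} = 81$ ($A{\left(S,d \right)} = \left(-4 - 5\right)^{2} = \left(-9\right)^{2} = 81$)
$-49064 - \left(\left(\frac{10}{-13} - \frac{24}{A{\left(2,7 \right)}}\right) - 89\right)^{2} = -49064 - \left(\left(\frac{10}{-13} - \frac{24}{81}\right) - 89\right)^{2} = -49064 - \left(\left(10 \left(- \frac{1}{13}\right) - \frac{8}{27}\right) - 89\right)^{2} = -49064 - \left(\left(- \frac{10}{13} - \frac{8}{27}\right) - 89\right)^{2} = -49064 - \left(- \frac{374}{351} - 89\right)^{2} = -49064 - \left(- \frac{31613}{351}\right)^{2} = -49064 - \frac{999381769}{123201} = - \frac{7044115633}{123201}$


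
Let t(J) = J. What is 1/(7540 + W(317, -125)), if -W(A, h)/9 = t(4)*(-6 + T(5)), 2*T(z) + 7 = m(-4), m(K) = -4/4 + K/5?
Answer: 5/39572 ≈ 0.00012635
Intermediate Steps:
m(K) = -1 + K/5 (m(K) = -4*1/4 + K*(1/5) = -1 + K/5)
T(z) = -22/5 (T(z) = -7/2 + (-1 + (1/5)*(-4))/2 = -7/2 + (-1 - 4/5)/2 = -7/2 + (1/2)*(-9/5) = -7/2 - 9/10 = -22/5)
W(A, h) = 1872/5 (W(A, h) = -36*(-6 - 22/5) = -36*(-52)/5 = -9*(-208/5) = 1872/5)
1/(7540 + W(317, -125)) = 1/(7540 + 1872/5) = 1/(39572/5) = 5/39572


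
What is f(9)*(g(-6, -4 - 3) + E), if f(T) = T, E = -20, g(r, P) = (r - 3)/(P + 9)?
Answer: -441/2 ≈ -220.50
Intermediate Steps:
g(r, P) = (-3 + r)/(9 + P)
f(9)*(g(-6, -4 - 3) + E) = 9*((-3 - 6)/(9 + (-4 - 3)) - 20) = 9*(-9/(9 - 7) - 20) = 9*(-9/2 - 20) = 9*(-49/2) = -441/2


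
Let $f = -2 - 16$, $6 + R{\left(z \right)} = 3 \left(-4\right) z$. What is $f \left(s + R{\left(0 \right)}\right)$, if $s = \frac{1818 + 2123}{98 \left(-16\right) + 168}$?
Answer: $\frac{15867}{100} \approx 158.67$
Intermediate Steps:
$R{\left(z \right)} = -6 - 12 z$ ($R{\left(z \right)} = -6 + 3 \left(-4\right) z = -6 - 12 z$)
$s = - \frac{563}{200}$ ($s = \frac{3941}{-1568 + 168} = \frac{3941}{-1400} = 3941 \left(- \frac{1}{1400}\right) = - \frac{563}{200} \approx -2.815$)
$f = -18$ ($f = -2 - 16 = -18$)
$f \left(s + R{\left(0 \right)}\right) = - 18 \left(- \frac{563}{200} - 6\right) = \left(-18\right) \left(- \frac{1763}{200}\right) = \frac{15867}{100}$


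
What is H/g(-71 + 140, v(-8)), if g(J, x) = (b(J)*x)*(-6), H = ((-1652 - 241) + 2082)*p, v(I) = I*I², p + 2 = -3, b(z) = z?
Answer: -105/23552 ≈ -0.0044582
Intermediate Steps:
p = -5 (p = -2 - 3 = -5)
v(I) = I³
H = -945 (H = ((-1652 - 241) + 2082)*(-5) = (-1893 + 2082)*(-5) = 189*(-5) = -945)
g(J, x) = -6*J*x (g(J, x) = (J*x)*(-6) = -6*J*x)
H/g(-71 + 140, v(-8)) = -945*1/(3072*(-71 + 140)) = -945/((-6*69*(-512))) = -945/211968 = -945*1/211968 = -105/23552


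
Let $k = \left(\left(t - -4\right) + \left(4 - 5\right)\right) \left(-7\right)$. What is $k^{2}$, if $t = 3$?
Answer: $1764$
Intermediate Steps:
$k = -42$ ($k = \left(\left(3 - -4\right) + \left(4 - 5\right)\right) \left(-7\right) = \left(\left(3 + 4\right) + \left(4 - 5\right)\right) \left(-7\right) = \left(7 - 1\right) \left(-7\right) = 6 \left(-7\right) = -42$)
$k^{2} = \left(-42\right)^{2} = 1764$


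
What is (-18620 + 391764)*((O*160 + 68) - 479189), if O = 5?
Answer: -178482611224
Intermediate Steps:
(-18620 + 391764)*((O*160 + 68) - 479189) = (-18620 + 391764)*((5*160 + 68) - 479189) = 373144*((800 + 68) - 479189) = 373144*(868 - 479189) = 373144*(-478321) = -178482611224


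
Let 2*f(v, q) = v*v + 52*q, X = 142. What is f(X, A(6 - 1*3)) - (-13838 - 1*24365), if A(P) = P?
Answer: 48363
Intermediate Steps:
f(v, q) = v²/2 + 26*q (f(v, q) = (v*v + 52*q)/2 = (v² + 52*q)/2 = v²/2 + 26*q)
f(X, A(6 - 1*3)) - (-13838 - 1*24365) = ((½)*142² + 26*(6 - 1*3)) - (-13838 - 1*24365) = ((½)*20164 + 26*(6 - 3)) - (-13838 - 24365) = (10082 + 26*3) - 1*(-38203) = (10082 + 78) + 38203 = 10160 + 38203 = 48363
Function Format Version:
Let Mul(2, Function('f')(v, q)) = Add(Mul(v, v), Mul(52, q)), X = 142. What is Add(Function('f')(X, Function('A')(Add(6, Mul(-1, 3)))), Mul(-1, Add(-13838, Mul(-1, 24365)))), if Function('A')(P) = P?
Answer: 48363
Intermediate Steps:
Function('f')(v, q) = Add(Mul(Rational(1, 2), Pow(v, 2)), Mul(26, q)) (Function('f')(v, q) = Mul(Rational(1, 2), Add(Mul(v, v), Mul(52, q))) = Mul(Rational(1, 2), Add(Pow(v, 2), Mul(52, q))) = Add(Mul(Rational(1, 2), Pow(v, 2)), Mul(26, q)))
Add(Function('f')(X, Function('A')(Add(6, Mul(-1, 3)))), Mul(-1, Add(-13838, Mul(-1, 24365)))) = Add(Add(Mul(Rational(1, 2), Pow(142, 2)), Mul(26, Add(6, Mul(-1, 3)))), Mul(-1, Add(-13838, Mul(-1, 24365)))) = Add(Add(Mul(Rational(1, 2), 20164), Mul(26, Add(6, -3))), Mul(-1, Add(-13838, -24365))) = Add(Add(10082, Mul(26, 3)), Mul(-1, -38203)) = Add(Add(10082, 78), 38203) = Add(10160, 38203) = 48363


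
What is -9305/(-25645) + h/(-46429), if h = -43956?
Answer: 311854693/238134341 ≈ 1.3096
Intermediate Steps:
-9305/(-25645) + h/(-46429) = -9305/(-25645) - 43956/(-46429) = -9305*(-1/25645) - 43956*(-1/46429) = 1861/5129 + 43956/46429 = 311854693/238134341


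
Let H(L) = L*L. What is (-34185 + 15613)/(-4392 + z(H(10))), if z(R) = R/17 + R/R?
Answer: 315724/74547 ≈ 4.2352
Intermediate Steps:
H(L) = L**2
z(R) = 1 + R/17 (z(R) = R*(1/17) + 1 = R/17 + 1 = 1 + R/17)
(-34185 + 15613)/(-4392 + z(H(10))) = (-34185 + 15613)/(-4392 + (1 + (1/17)*10**2)) = -18572/(-4392 + (1 + (1/17)*100)) = -18572/(-4392 + (1 + 100/17)) = -18572/(-4392 + 117/17) = -18572/(-74547/17) = -18572*(-17/74547) = 315724/74547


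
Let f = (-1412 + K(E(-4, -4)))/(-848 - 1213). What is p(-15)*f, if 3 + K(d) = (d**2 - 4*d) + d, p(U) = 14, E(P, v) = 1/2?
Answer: 39655/4122 ≈ 9.6203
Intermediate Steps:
E(P, v) = 1/2 (E(P, v) = 1*(1/2) = 1/2)
K(d) = -3 + d**2 - 3*d (K(d) = -3 + ((d**2 - 4*d) + d) = -3 + (d**2 - 3*d) = -3 + d**2 - 3*d)
f = 5665/8244 (f = (-1412 + (-3 + (1/2)**2 - 3*1/2))/(-848 - 1213) = (-1412 + (-3 + 1/4 - 3/2))/(-2061) = (-1412 - 17/4)*(-1/2061) = -5665/4*(-1/2061) = 5665/8244 ≈ 0.68717)
p(-15)*f = 14*(5665/8244) = 39655/4122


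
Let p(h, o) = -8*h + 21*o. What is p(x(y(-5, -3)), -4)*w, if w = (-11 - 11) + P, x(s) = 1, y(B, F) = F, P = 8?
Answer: 1288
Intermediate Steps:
w = -14 (w = (-11 - 11) + 8 = -22 + 8 = -14)
p(x(y(-5, -3)), -4)*w = (-8*1 + 21*(-4))*(-14) = (-8 - 84)*(-14) = -92*(-14) = 1288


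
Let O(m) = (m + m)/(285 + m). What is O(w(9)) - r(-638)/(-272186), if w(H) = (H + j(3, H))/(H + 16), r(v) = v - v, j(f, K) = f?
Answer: 8/2379 ≈ 0.0033628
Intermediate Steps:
r(v) = 0
w(H) = (3 + H)/(16 + H) (w(H) = (H + 3)/(H + 16) = (3 + H)/(16 + H))
O(m) = 2*m/(285 + m) (O(m) = (2*m)/(285 + m) = 2*m/(285 + m))
O(w(9)) - r(-638)/(-272186) = 2*((3 + 9)/(16 + 9))/(285 + (3 + 9)/(16 + 9)) - 0/(-272186) = 2*(12/25)/(285 + 12/25) - 0*(-1)/272186 = 2*((1/25)*12)/(285 + (1/25)*12) - 1*0 = 2*(12/25)/(285 + 12/25) + 0 = 2*(12/25)/(7137/25) + 0 = 2*(12/25)*(25/7137) + 0 = 8/2379 + 0 = 8/2379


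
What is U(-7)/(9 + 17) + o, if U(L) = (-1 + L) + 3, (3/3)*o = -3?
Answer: -83/26 ≈ -3.1923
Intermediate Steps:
o = -3
U(L) = 2 + L
U(-7)/(9 + 17) + o = (2 - 7)/(9 + 17) - 3 = -5/26 - 3 = -83/26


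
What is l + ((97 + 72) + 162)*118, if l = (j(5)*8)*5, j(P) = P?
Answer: 39258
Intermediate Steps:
l = 200 (l = (5*8)*5 = 40*5 = 200)
l + ((97 + 72) + 162)*118 = 200 + ((97 + 72) + 162)*118 = 200 + (169 + 162)*118 = 200 + 331*118 = 200 + 39058 = 39258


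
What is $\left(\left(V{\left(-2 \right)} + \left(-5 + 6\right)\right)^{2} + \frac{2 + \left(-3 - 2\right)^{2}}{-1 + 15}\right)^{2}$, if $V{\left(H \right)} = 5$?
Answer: $\frac{281961}{196} \approx 1438.6$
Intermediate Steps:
$\left(\left(V{\left(-2 \right)} + \left(-5 + 6\right)\right)^{2} + \frac{2 + \left(-3 - 2\right)^{2}}{-1 + 15}\right)^{2} = \left(\left(5 + \left(-5 + 6\right)\right)^{2} + \frac{2 + \left(-3 - 2\right)^{2}}{-1 + 15}\right)^{2} = \left(\left(5 + 1\right)^{2} + \frac{2 + \left(-5\right)^{2}}{14}\right)^{2} = \left(6^{2} + \left(2 + 25\right) \frac{1}{14}\right)^{2} = \left(36 + 27 \cdot \frac{1}{14}\right)^{2} = \left(36 + \frac{27}{14}\right)^{2} = \left(\frac{531}{14}\right)^{2} = \frac{281961}{196}$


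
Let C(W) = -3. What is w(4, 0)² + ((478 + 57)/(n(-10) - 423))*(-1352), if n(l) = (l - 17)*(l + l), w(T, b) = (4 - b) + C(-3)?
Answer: -55631/9 ≈ -6181.2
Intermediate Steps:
w(T, b) = 1 - b (w(T, b) = (4 - b) - 3 = 1 - b)
n(l) = 2*l*(-17 + l) (n(l) = (-17 + l)*(2*l) = 2*l*(-17 + l))
w(4, 0)² + ((478 + 57)/(n(-10) - 423))*(-1352) = (1 - 1*0)² + ((478 + 57)/(2*(-10)*(-17 - 10) - 423))*(-1352) = (1 + 0)² + (535/(2*(-10)*(-27) - 423))*(-1352) = 1² + (535/(540 - 423))*(-1352) = 1 + (535/117)*(-1352) = 1 - 55640/9 = -55631/9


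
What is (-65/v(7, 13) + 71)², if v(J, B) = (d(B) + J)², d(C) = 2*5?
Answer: 418366116/83521 ≈ 5009.1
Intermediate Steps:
d(C) = 10
v(J, B) = (10 + J)²
(-65/v(7, 13) + 71)² = (-65/(10 + 7)² + 71)² = (-65/(17²) + 71)² = (-65/289 + 71)² = (20454/289)² = 418366116/83521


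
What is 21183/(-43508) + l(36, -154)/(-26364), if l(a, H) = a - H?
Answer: -141683783/286761228 ≈ -0.49408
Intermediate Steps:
21183/(-43508) + l(36, -154)/(-26364) = 21183/(-43508) + (36 - 1*(-154))/(-26364) = 21183*(-1/43508) + (36 + 154)*(-1/26364) = -21183/43508 + 190*(-1/26364) = -21183/43508 - 95/13182 = -141683783/286761228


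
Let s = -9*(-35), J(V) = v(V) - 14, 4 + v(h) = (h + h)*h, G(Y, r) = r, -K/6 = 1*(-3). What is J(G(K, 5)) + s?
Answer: 347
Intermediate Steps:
K = 18 (K = -6*(-3) = 18)
v(h) = -4 + 2*h**2 (v(h) = -4 + (h + h)*h = -4 + (2*h)*h = -4 + 2*h**2)
J(V) = -18 + 2*V**2 (J(V) = (-4 + 2*V**2) - 14 = -18 + 2*V**2)
s = 315
J(G(K, 5)) + s = (-18 + 2*5**2) + 315 = (-18 + 2*25) + 315 = (-18 + 50) + 315 = 32 + 315 = 347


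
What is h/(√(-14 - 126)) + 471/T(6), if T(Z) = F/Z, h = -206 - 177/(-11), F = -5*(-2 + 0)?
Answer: 1413/5 + 2089*I*√35/770 ≈ 282.6 + 16.05*I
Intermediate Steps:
F = 10 (F = -5*(-2) = 10)
h = -2089/11 (h = -206 - 177*(-1/11) = -206 + 177/11 = -2089/11 ≈ -189.91)
T(Z) = 10/Z
h/(√(-14 - 126)) + 471/T(6) = -2089/(11*√(-14 - 126)) + 471/((10/6)) = -2089*(-I*√35/70)/11 + 471/((10*(⅙))) = -2089*(-I*√35/70)/11 + 471/(5/3) = -(-2089)*I*√35/770 + 471*(⅗) = 2089*I*√35/770 + 1413/5 = 1413/5 + 2089*I*√35/770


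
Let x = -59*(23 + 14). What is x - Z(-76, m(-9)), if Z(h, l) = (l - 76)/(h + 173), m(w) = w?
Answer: -211666/97 ≈ -2182.1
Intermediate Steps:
Z(h, l) = (-76 + l)/(173 + h)
x = -2183 (x = -59*37 = -2183)
x - Z(-76, m(-9)) = -2183 - (-76 - 9)/(173 - 76) = -2183 - (-85)/97 = -2183 - 1*(-85/97) = -2183 + 85/97 = -211666/97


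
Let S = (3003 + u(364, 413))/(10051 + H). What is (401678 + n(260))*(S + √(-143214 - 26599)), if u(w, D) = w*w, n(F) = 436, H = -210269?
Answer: -27243022443/100109 + 402114*I*√169813 ≈ -2.7213e+5 + 1.657e+8*I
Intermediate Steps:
u(w, D) = w²
S = -135499/200218 (S = (3003 + 364²)/(10051 - 210269) = (3003 + 132496)/(-200218) = 135499*(-1/200218) = -135499/200218 ≈ -0.67676)
(401678 + n(260))*(S + √(-143214 - 26599)) = (401678 + 436)*(-135499/200218 + √(-143214 - 26599)) = 402114*(-135499/200218 + √(-169813)) = 402114*(-135499/200218 + I*√169813) = -27243022443/100109 + 402114*I*√169813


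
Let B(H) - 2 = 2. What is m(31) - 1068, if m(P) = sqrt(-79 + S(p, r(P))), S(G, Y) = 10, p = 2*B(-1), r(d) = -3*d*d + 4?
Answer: -1068 + I*sqrt(69) ≈ -1068.0 + 8.3066*I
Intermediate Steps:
B(H) = 4 (B(H) = 2 + 2 = 4)
r(d) = 4 - 3*d**2 (r(d) = -3*d**2 + 4 = 4 - 3*d**2)
p = 8 (p = 2*4 = 8)
m(P) = I*sqrt(69) (m(P) = sqrt(-79 + 10) = sqrt(-69) = I*sqrt(69))
m(31) - 1068 = I*sqrt(69) - 1068 = -1068 + I*sqrt(69)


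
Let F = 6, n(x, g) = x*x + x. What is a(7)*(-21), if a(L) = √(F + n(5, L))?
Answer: -126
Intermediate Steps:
n(x, g) = x + x² (n(x, g) = x² + x = x + x²)
a(L) = 6 (a(L) = √(6 + 5*(1 + 5)) = √(6 + 5*6) = √(6 + 30) = √36 = 6)
a(7)*(-21) = 6*(-21) = -126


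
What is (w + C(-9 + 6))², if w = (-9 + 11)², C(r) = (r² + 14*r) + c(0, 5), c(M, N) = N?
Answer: 576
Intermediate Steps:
C(r) = 5 + r² + 14*r (C(r) = (r² + 14*r) + 5 = 5 + r² + 14*r)
w = 4 (w = 2² = 4)
(w + C(-9 + 6))² = (4 + (5 + (-9 + 6)² + 14*(-9 + 6)))² = (4 + (5 + (-3)² + 14*(-3)))² = (4 + (5 + 9 - 42))² = (4 - 28)² = (-24)² = 576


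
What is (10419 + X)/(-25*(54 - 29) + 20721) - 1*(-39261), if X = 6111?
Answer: 394502793/10048 ≈ 39262.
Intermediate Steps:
(10419 + X)/(-25*(54 - 29) + 20721) - 1*(-39261) = (10419 + 6111)/(-25*(54 - 29) + 20721) - 1*(-39261) = 16530/(-25*25 + 20721) + 39261 = 16530/(-625 + 20721) + 39261 = 16530/20096 + 39261 = 16530*(1/20096) + 39261 = 8265/10048 + 39261 = 394502793/10048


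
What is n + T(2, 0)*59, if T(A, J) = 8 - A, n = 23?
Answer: 377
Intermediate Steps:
n + T(2, 0)*59 = 23 + (8 - 1*2)*59 = 23 + (8 - 2)*59 = 23 + 6*59 = 23 + 354 = 377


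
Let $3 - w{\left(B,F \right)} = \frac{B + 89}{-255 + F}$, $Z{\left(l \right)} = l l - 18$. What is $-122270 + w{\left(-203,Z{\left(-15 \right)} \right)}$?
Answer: $- \frac{978155}{8} \approx -1.2227 \cdot 10^{5}$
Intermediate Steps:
$Z{\left(l \right)} = -18 + l^{2}$ ($Z{\left(l \right)} = l^{2} - 18 = -18 + l^{2}$)
$w{\left(B,F \right)} = 3 - \frac{89 + B}{-255 + F}$ ($w{\left(B,F \right)} = 3 - \frac{B + 89}{-255 + F} = 3 - \frac{89 + B}{-255 + F}$)
$-122270 + w{\left(-203,Z{\left(-15 \right)} \right)} = -122270 + \frac{-854 - -203 + 3 \left(-18 + \left(-15\right)^{2}\right)}{-255 - \left(18 - \left(-15\right)^{2}\right)} = -122270 + \frac{-854 + 203 + 3 \left(-18 + 225\right)}{-255 + \left(-18 + 225\right)} = -122270 + \frac{-854 + 203 + 3 \cdot 207}{-255 + 207} = -122270 + \frac{-854 + 203 + 621}{-48} = -122270 - - \frac{5}{8} = -122270 + \frac{5}{8} = - \frac{978155}{8}$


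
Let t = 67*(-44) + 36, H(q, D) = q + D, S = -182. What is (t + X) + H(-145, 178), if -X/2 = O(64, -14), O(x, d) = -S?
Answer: -3243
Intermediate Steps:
O(x, d) = 182 (O(x, d) = -1*(-182) = 182)
X = -364 (X = -2*182 = -364)
H(q, D) = D + q
t = -2912 (t = -2948 + 36 = -2912)
(t + X) + H(-145, 178) = (-2912 - 364) + (178 - 145) = -3276 + 33 = -3243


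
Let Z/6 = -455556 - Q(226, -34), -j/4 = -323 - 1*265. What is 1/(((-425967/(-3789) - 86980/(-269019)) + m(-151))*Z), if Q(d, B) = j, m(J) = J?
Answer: 29891/3141624975104 ≈ 9.5145e-9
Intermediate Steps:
j = 2352 (j = -4*(-323 - 1*265) = -4*(-323 - 265) = -4*(-588) = 2352)
Q(d, B) = 2352
Z = -2747448 (Z = 6*(-455556 - 1*2352) = 6*(-455556 - 2352) = 6*(-457908) = -2747448)
1/(((-425967/(-3789) - 86980/(-269019)) + m(-151))*Z) = 1/((-425967/(-3789) - 86980/(-269019)) - 151*(-2747448)) = -1/2747448/((-425967*(-1/3789) - 86980*(-1/269019)) - 151) = -1/2747448/((141989/1263 + 86980/269019) - 151) = -1/2747448/(30330637/269019 - 151) = -1/2747448/(-10291232/269019) = -269019/10291232*(-1/2747448) = 29891/3141624975104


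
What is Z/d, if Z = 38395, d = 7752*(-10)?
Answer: -7679/15504 ≈ -0.49529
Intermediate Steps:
d = -77520
Z/d = 38395/(-77520) = 38395*(-1/77520) = -7679/15504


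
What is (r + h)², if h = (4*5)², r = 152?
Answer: 304704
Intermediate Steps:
h = 400 (h = 20² = 400)
(r + h)² = (152 + 400)² = 552² = 304704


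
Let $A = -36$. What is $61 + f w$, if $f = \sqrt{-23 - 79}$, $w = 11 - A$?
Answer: $61 + 47 i \sqrt{102} \approx 61.0 + 474.68 i$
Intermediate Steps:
$w = 47$ ($w = 11 - -36 = 11 + 36 = 47$)
$f = i \sqrt{102}$ ($f = \sqrt{-102} = i \sqrt{102} \approx 10.1 i$)
$61 + f w = 61 + i \sqrt{102} \cdot 47 = 61 + 47 i \sqrt{102}$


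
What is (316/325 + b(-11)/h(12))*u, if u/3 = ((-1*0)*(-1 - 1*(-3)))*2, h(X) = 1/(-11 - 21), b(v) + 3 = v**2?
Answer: 0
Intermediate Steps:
b(v) = -3 + v**2
h(X) = -1/32 (h(X) = 1/(-32) = -1/32)
u = 0 (u = 3*(((-1*0)*(-1 - 1*(-3)))*2) = 3*((0*(-1 + 3))*2) = 3*((0*2)*2) = 3*(0*2) = 3*0 = 0)
(316/325 + b(-11)/h(12))*u = (316/325 + (-3 + (-11)**2)/(-1/32))*0 = (316*(1/325) + (-3 + 121)*(-32))*0 = (316/325 + 118*(-32))*0 = (316/325 - 3776)*0 = -1226884/325*0 = 0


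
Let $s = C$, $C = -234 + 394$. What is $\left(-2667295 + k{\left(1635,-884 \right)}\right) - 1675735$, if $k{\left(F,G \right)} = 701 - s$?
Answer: $-4342489$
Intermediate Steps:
$C = 160$
$s = 160$
$k{\left(F,G \right)} = 541$ ($k{\left(F,G \right)} = 701 - 160 = 541$)
$\left(-2667295 + k{\left(1635,-884 \right)}\right) - 1675735 = \left(-2667295 + 541\right) - 1675735 = -2666754 - 1675735 = -4342489$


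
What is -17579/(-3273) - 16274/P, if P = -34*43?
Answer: 39482650/2392563 ≈ 16.502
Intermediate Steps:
P = -1462
-17579/(-3273) - 16274/P = -17579/(-3273) - 16274/(-1462) = -17579*(-1/3273) - 16274*(-1/1462) = 17579/3273 + 8137/731 = 39482650/2392563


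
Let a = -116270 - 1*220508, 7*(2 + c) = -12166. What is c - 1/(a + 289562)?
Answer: -82155839/47216 ≈ -1740.0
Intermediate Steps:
c = -1740 (c = -2 + (⅐)*(-12166) = -2 - 1738 = -1740)
a = -336778 (a = -116270 - 220508 = -336778)
c - 1/(a + 289562) = -1740 - 1/(-336778 + 289562) = -1740 - 1/(-47216) = -1740 - 1*(-1/47216) = -1740 + 1/47216 = -82155839/47216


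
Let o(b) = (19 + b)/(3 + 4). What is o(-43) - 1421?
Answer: -9971/7 ≈ -1424.4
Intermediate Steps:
o(b) = 19/7 + b/7 (o(b) = (19 + b)/7 = (19 + b)*(1/7) = 19/7 + b/7)
o(-43) - 1421 = (19/7 + (1/7)*(-43)) - 1421 = (19/7 - 43/7) - 1421 = -24/7 - 1421 = -9971/7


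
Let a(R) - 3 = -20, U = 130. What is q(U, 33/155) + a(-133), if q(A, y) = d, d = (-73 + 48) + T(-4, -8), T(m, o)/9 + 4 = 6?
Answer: -24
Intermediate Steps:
T(m, o) = 18 (T(m, o) = -36 + 9*6 = -36 + 54 = 18)
a(R) = -17 (a(R) = 3 - 20 = -17)
d = -7 (d = (-73 + 48) + 18 = -25 + 18 = -7)
q(A, y) = -7
q(U, 33/155) + a(-133) = -7 - 17 = -24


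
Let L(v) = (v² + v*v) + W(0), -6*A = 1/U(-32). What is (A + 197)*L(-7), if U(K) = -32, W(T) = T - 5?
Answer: 1172575/64 ≈ 18322.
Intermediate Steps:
W(T) = -5 + T
A = 1/192 (A = -⅙/(-32) = -⅙*(-1/32) = 1/192 ≈ 0.0052083)
L(v) = -5 + 2*v² (L(v) = (v² + v*v) + (-5 + 0) = (v² + v²) - 5 = 2*v² - 5 = -5 + 2*v²)
(A + 197)*L(-7) = (1/192 + 197)*(-5 + 2*(-7)²) = 37825*(-5 + 2*49)/192 = 37825*(-5 + 98)/192 = (37825/192)*93 = 1172575/64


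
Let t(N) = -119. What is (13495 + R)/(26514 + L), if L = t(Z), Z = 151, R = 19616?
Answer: 33111/26395 ≈ 1.2544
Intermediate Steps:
L = -119
(13495 + R)/(26514 + L) = (13495 + 19616)/(26514 - 119) = 33111/26395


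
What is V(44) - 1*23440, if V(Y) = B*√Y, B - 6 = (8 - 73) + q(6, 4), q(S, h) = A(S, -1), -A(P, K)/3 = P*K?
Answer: -23440 - 82*√11 ≈ -23712.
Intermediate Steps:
A(P, K) = -3*K*P (A(P, K) = -3*P*K = -3*K*P)
q(S, h) = 3*S (q(S, h) = -3*(-1)*S = 3*S)
B = -41 (B = 6 + ((8 - 73) + 3*6) = 6 + (-65 + 18) = 6 - 47 = -41)
V(Y) = -41*√Y
V(44) - 1*23440 = -82*√11 - 1*23440 = -82*√11 - 23440 = -23440 - 82*√11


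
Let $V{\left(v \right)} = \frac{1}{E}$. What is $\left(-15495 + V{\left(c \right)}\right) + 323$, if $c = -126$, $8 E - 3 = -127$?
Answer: $- \frac{470334}{31} \approx -15172.0$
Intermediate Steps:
$E = - \frac{31}{2}$ ($E = \frac{3}{8} + \frac{1}{8} \left(-127\right) = \frac{3}{8} - \frac{127}{8} = - \frac{31}{2} \approx -15.5$)
$V{\left(v \right)} = - \frac{2}{31}$ ($V{\left(v \right)} = \frac{1}{- \frac{31}{2}} = - \frac{2}{31}$)
$\left(-15495 + V{\left(c \right)}\right) + 323 = \left(-15495 - \frac{2}{31}\right) + 323 = - \frac{480347}{31} + 323 = - \frac{470334}{31}$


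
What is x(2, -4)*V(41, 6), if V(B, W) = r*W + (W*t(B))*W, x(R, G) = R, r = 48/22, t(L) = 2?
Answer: 1872/11 ≈ 170.18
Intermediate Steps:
r = 24/11 (r = 48*(1/22) = 24/11 ≈ 2.1818)
V(B, W) = 2*W² + 24*W/11 (V(B, W) = 24*W/11 + (W*2)*W = 24*W/11 + (2*W)*W = 24*W/11 + 2*W² = 2*W² + 24*W/11)
x(2, -4)*V(41, 6) = 2*((2/11)*6*(12 + 11*6)) = 2*((2/11)*6*(12 + 66)) = 2*((2/11)*6*78) = 2*(936/11) = 1872/11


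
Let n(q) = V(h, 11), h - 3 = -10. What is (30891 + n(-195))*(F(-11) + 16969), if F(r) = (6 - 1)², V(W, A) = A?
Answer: 525148588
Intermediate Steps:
h = -7 (h = 3 - 10 = -7)
F(r) = 25 (F(r) = 5² = 25)
n(q) = 11
(30891 + n(-195))*(F(-11) + 16969) = (30891 + 11)*(25 + 16969) = 30902*16994 = 525148588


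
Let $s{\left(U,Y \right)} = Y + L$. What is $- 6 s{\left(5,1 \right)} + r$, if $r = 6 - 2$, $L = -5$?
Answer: $28$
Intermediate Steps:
$r = 4$
$s{\left(U,Y \right)} = -5 + Y$ ($s{\left(U,Y \right)} = Y - 5 = -5 + Y$)
$- 6 s{\left(5,1 \right)} + r = - 6 \left(-5 + 1\right) + 4 = \left(-6\right) \left(-4\right) + 4 = 24 + 4 = 28$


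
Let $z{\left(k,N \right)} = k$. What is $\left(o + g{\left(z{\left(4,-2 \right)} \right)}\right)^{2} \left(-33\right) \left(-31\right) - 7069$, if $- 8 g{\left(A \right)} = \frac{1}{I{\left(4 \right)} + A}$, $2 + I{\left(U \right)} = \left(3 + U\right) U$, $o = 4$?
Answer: $\frac{177886421}{19200} \approx 9264.9$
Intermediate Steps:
$I{\left(U \right)} = -2 + U \left(3 + U\right)$ ($I{\left(U \right)} = -2 + \left(3 + U\right) U = -2 + U \left(3 + U\right)$)
$g{\left(A \right)} = - \frac{1}{8 \left(26 + A\right)}$ ($g{\left(A \right)} = - \frac{1}{8 \left(\left(-2 + 4^{2} + 3 \cdot 4\right) + A\right)} = - \frac{1}{8 \left(\left(-2 + 16 + 12\right) + A\right)} = - \frac{1}{8 \left(26 + A\right)}$)
$\left(o + g{\left(z{\left(4,-2 \right)} \right)}\right)^{2} \left(-33\right) \left(-31\right) - 7069 = \left(4 - \frac{1}{208 + 8 \cdot 4}\right)^{2} \left(-33\right) \left(-31\right) - 7069 = \left(4 - \frac{1}{208 + 32}\right)^{2} \left(-33\right) \left(-31\right) - 7069 = \left(4 - \frac{1}{240}\right)^{2} \left(-33\right) \left(-31\right) - 7069 = \left(\frac{959}{240}\right)^{2} \left(-33\right) \left(-31\right) - 7069 = \frac{919681}{57600} \left(-33\right) \left(-31\right) - 7069 = \left(- \frac{10116491}{19200}\right) \left(-31\right) - 7069 = \frac{313611221}{19200} - 7069 = \frac{177886421}{19200}$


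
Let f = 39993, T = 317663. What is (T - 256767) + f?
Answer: 100889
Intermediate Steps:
(T - 256767) + f = (317663 - 256767) + 39993 = 60896 + 39993 = 100889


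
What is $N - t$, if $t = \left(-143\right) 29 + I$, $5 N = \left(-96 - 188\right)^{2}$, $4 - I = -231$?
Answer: $\frac{100216}{5} \approx 20043.0$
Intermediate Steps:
$I = 235$ ($I = 4 - -231 = 4 + 231 = 235$)
$N = \frac{80656}{5}$ ($N = \frac{\left(-96 - 188\right)^{2}}{5} = \frac{\left(-284\right)^{2}}{5} = \frac{1}{5} \cdot 80656 = \frac{80656}{5} \approx 16131.0$)
$t = -3912$ ($t = \left(-143\right) 29 + 235 = -4147 + 235 = -3912$)
$N - t = \frac{80656}{5} - -3912 = \frac{80656}{5} + 3912 = \frac{100216}{5}$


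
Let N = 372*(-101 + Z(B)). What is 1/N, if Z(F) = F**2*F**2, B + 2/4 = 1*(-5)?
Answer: 4/1211325 ≈ 3.3022e-6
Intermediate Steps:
B = -11/2 (B = -1/2 + 1*(-5) = -1/2 - 5 = -11/2 ≈ -5.5000)
Z(F) = F**4
N = 1211325/4 (N = 372*(-101 + (-11/2)**4) = 372*(-101 + 14641/16) = 372*(13025/16) = 1211325/4 ≈ 3.0283e+5)
1/N = 1/(1211325/4) = 4/1211325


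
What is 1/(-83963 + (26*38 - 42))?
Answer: -1/83017 ≈ -1.2046e-5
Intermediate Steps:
1/(-83963 + (26*38 - 42)) = 1/(-83963 + (988 - 42)) = 1/(-83963 + 946) = 1/(-83017) = -1/83017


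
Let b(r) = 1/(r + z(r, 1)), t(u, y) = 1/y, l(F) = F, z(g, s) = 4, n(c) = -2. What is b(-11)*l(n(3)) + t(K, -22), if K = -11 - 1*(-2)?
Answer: 37/154 ≈ 0.24026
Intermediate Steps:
K = -9 (K = -11 + 2 = -9)
b(r) = 1/(4 + r) (b(r) = 1/(r + 4) = 1/(4 + r))
b(-11)*l(n(3)) + t(K, -22) = -2/(4 - 11) + 1/(-22) = -2/(-7) - 1/22 = -⅐*(-2) - 1/22 = 2/7 - 1/22 = 37/154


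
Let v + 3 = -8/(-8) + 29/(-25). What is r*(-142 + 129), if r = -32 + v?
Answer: 11427/25 ≈ 457.08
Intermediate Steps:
v = -79/25 (v = -3 + (-8/(-8) + 29/(-25)) = -3 + (-8*(-⅛) + 29*(-1/25)) = -3 + (1 - 29/25) = -3 - 4/25 = -79/25 ≈ -3.1600)
r = -879/25 (r = -32 - 79/25 = -879/25 ≈ -35.160)
r*(-142 + 129) = -879*(-142 + 129)/25 = -879/25*(-13) = 11427/25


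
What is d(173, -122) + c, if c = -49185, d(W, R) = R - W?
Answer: -49480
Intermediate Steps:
d(173, -122) + c = (-122 - 1*173) - 49185 = (-122 - 173) - 49185 = -295 - 49185 = -49480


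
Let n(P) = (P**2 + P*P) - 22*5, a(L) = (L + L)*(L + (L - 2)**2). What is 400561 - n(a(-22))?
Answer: -1187978081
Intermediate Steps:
a(L) = 2*L*(L + (-2 + L)**2) (a(L) = (2*L)*(L + (-2 + L)**2) = 2*L*(L + (-2 + L)**2))
n(P) = -110 + 2*P**2 (n(P) = (P**2 + P**2) - 110 = 2*P**2 - 110 = -110 + 2*P**2)
400561 - n(a(-22)) = 400561 - (-110 + 2*(2*(-22)*(-22 + (-2 - 22)**2))**2) = 400561 - (-110 + 2*(2*(-22)*(-22 + (-24)**2))**2) = 400561 - (-110 + 2*(2*(-22)*(-22 + 576))**2) = 400561 - (-110 + 2*(2*(-22)*554)**2) = 400561 - (-110 + 2*(-24376)**2) = 400561 - (-110 + 2*594189376) = 400561 - (-110 + 1188378752) = 400561 - 1*1188378642 = 400561 - 1188378642 = -1187978081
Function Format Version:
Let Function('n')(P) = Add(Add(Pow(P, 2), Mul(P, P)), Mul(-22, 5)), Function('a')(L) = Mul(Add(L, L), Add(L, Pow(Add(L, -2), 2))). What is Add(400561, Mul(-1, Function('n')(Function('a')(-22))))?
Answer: -1187978081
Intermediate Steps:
Function('a')(L) = Mul(2, L, Add(L, Pow(Add(-2, L), 2))) (Function('a')(L) = Mul(Mul(2, L), Add(L, Pow(Add(-2, L), 2))) = Mul(2, L, Add(L, Pow(Add(-2, L), 2))))
Function('n')(P) = Add(-110, Mul(2, Pow(P, 2))) (Function('n')(P) = Add(Add(Pow(P, 2), Pow(P, 2)), -110) = Add(Mul(2, Pow(P, 2)), -110) = Add(-110, Mul(2, Pow(P, 2))))
Add(400561, Mul(-1, Function('n')(Function('a')(-22)))) = Add(400561, Mul(-1, Add(-110, Mul(2, Pow(Mul(2, -22, Add(-22, Pow(Add(-2, -22), 2))), 2))))) = Add(400561, Mul(-1, Add(-110, Mul(2, Pow(Mul(2, -22, Add(-22, Pow(-24, 2))), 2))))) = Add(400561, Mul(-1, Add(-110, Mul(2, Pow(Mul(2, -22, Add(-22, 576)), 2))))) = Add(400561, Mul(-1, Add(-110, Mul(2, Pow(Mul(2, -22, 554), 2))))) = Add(400561, Mul(-1, Add(-110, Mul(2, Pow(-24376, 2))))) = Add(400561, Mul(-1, Add(-110, Mul(2, 594189376)))) = Add(400561, Mul(-1, Add(-110, 1188378752))) = Add(400561, Mul(-1, 1188378642)) = Add(400561, -1188378642) = -1187978081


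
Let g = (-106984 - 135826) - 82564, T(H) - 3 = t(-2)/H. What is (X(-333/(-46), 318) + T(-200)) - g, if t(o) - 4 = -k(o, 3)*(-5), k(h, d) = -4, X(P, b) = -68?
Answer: 8132727/25 ≈ 3.2531e+5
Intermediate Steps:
t(o) = -16 (t(o) = 4 - 1*(-4)*(-5) = 4 + 4*(-5) = 4 - 20 = -16)
T(H) = 3 - 16/H
g = -325374 (g = -242810 - 82564 = -325374)
(X(-333/(-46), 318) + T(-200)) - g = (-68 + (3 - 16/(-200))) - 1*(-325374) = (-68 + (3 - 16*(-1/200))) + 325374 = (-68 + (3 + 2/25)) + 325374 = (-68 + 77/25) + 325374 = -1623/25 + 325374 = 8132727/25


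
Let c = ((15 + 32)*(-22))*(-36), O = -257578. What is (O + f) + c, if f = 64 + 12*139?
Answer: -218622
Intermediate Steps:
f = 1732 (f = 64 + 1668 = 1732)
c = 37224 (c = (47*(-22))*(-36) = -1034*(-36) = 37224)
(O + f) + c = (-257578 + 1732) + 37224 = -255846 + 37224 = -218622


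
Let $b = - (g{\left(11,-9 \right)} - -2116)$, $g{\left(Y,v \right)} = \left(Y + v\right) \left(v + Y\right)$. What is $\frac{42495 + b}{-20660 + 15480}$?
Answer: $- \frac{8075}{1036} \approx -7.7944$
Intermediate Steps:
$g{\left(Y,v \right)} = \left(Y + v\right)^{2}$ ($g{\left(Y,v \right)} = \left(Y + v\right) \left(Y + v\right) = \left(Y + v\right)^{2}$)
$b = -2120$ ($b = - (\left(11 - 9\right)^{2} - -2116) = - (2^{2} + 2116) = - (4 + 2116) = \left(-1\right) 2120 = -2120$)
$\frac{42495 + b}{-20660 + 15480} = \frac{42495 - 2120}{-20660 + 15480} = \frac{40375}{-5180} = 40375 \left(- \frac{1}{5180}\right) = - \frac{8075}{1036}$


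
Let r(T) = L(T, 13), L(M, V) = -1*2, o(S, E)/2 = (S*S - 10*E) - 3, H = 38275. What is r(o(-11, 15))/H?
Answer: -2/38275 ≈ -5.2253e-5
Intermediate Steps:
o(S, E) = -6 - 20*E + 2*S² (o(S, E) = 2*((S*S - 10*E) - 3) = 2*((S² - 10*E) - 3) = 2*(-3 + S² - 10*E) = -6 - 20*E + 2*S²)
L(M, V) = -2
r(T) = -2
r(o(-11, 15))/H = -2/38275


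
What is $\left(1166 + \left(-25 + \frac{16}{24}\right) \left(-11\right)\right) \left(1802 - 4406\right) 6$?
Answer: $-22399608$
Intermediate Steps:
$\left(1166 + \left(-25 + \frac{16}{24}\right) \left(-11\right)\right) \left(1802 - 4406\right) 6 = \left(1166 + \left(-25 + 16 \cdot \frac{1}{24}\right) \left(-11\right)\right) \left(-2604\right) 6 = \left(1166 + \left(-25 + \frac{2}{3}\right) \left(-11\right)\right) \left(-2604\right) 6 = \left(1166 - - \frac{803}{3}\right) \left(-2604\right) 6 = \left(1166 + \frac{803}{3}\right) \left(-2604\right) 6 = \frac{4301}{3} \left(-2604\right) 6 = \left(-3733268\right) 6 = -22399608$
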